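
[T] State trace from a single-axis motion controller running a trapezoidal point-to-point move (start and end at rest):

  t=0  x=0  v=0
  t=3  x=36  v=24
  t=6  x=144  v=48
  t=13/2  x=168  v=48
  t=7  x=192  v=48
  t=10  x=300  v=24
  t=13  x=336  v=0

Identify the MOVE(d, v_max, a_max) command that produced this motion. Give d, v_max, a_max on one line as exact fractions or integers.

final state: t=13, x=336, v=0 → d = 336
a_max = (24−0)/(3−0) = 8
max v = 48 over t∈[6,7] → v_max = 48
check: 48·(6+1) = 336 ✓

d=336 v_max=48 a_max=8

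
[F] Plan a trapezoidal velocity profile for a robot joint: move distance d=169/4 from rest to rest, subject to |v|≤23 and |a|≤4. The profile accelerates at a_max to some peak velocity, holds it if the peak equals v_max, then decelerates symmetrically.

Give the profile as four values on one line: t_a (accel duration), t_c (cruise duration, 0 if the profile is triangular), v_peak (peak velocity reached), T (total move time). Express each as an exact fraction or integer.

vₘ²/aₘ = 23²/4 = 529/4
169/4 < 529/4 ⇒ no cruise
v_peak = √(169/4·4) = √169 = 13
t_a = 13/4; t_c = 0
T = 2·13/4 = 13/2

t_a=13/4 t_c=0 v_peak=13 T=13/2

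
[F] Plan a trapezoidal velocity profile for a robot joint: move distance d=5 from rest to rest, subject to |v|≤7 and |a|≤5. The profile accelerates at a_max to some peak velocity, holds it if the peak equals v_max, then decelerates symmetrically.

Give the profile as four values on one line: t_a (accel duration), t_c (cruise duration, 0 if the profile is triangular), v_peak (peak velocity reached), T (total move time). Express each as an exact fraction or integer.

t_a=1 t_c=0 v_peak=5 T=2

vₘ²/aₘ = 7²/5 = 49/5
5 < 49/5 ⇒ no cruise
v_peak = √(5·5) = √25 = 5
t_a = 5/5 = 1; t_c = 0
T = 2·1 = 2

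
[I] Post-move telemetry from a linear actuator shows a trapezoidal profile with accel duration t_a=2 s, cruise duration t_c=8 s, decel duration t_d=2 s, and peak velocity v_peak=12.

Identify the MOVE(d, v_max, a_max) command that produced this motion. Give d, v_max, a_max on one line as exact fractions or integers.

a_max = 12/2 = 6
d_a = ½·12·2 = 12; d_c = 12·8 = 96
d = 2·12 + 96 = 120
t_c = 8 > 0 ⇒ limit active, v_max = 12

d=120 v_max=12 a_max=6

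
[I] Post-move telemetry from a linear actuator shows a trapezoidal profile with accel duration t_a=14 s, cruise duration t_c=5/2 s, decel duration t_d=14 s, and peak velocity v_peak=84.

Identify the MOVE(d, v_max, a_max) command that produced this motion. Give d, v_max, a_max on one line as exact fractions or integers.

a_max = 84/14 = 6
d_a = ½·84·14 = 588; d_c = 84·5/2 = 210
d = 2·588 + 210 = 1386
t_c = 5/2 > 0 → v_max = v_peak = 84

d=1386 v_max=84 a_max=6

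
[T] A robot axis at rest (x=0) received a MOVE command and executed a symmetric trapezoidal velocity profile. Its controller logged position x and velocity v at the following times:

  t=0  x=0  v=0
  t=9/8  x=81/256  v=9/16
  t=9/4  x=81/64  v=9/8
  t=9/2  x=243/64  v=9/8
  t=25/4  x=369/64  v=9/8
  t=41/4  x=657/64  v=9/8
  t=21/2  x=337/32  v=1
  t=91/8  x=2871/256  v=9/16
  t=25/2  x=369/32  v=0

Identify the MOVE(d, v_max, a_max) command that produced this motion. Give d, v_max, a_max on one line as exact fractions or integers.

final state: t=25/2, x=369/32, v=0 → d = 369/32
a_max = (9/16−0)/(9/8−0) = 1/2
max v = 9/8 over t∈[9/4,41/4] → v_max = 9/8
check: 9/8·(9/4+8) = 369/32 ✓

d=369/32 v_max=9/8 a_max=1/2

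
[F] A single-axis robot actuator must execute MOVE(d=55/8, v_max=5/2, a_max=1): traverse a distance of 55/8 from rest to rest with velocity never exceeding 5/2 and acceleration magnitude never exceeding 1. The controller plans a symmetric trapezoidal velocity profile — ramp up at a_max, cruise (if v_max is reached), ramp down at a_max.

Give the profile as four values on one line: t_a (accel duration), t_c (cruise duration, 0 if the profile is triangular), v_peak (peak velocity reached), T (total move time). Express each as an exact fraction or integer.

t_a=5/2 t_c=1/4 v_peak=5/2 T=21/4

v_max²/a_max = (5/2)²/1 = 25/4
55/8 ≥ 25/4 so v_max reached
t_a = (5/2)/1 = 5/2; v_peak = 5/2
d_cruise = 55/8 − 25/4 = 5/8; t_c = (5/8)/(5/2) = 1/4
T = 2·5/2 + 1/4 = 21/4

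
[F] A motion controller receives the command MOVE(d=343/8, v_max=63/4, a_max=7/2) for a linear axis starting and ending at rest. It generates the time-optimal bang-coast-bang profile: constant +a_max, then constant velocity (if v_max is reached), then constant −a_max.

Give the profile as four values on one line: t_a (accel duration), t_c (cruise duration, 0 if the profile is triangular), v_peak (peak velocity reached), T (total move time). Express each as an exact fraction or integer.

t_a=7/2 t_c=0 v_peak=49/4 T=7

v_max²/a_max = (63/4)²/(7/2) = 567/8
343/8 < 567/8 so t_c = 0
v_peak = √(343/8·7/2) = √(2401/16) = 49/4
t_a = (49/4)/(7/2) = 7/2; t_c = 0
T = 2·7/2 = 7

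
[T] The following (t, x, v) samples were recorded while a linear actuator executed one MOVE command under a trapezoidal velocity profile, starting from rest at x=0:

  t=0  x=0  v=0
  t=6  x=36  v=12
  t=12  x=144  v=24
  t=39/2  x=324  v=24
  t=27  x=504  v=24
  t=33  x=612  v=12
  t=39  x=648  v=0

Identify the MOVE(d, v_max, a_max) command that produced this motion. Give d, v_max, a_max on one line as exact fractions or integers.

d=648 v_max=24 a_max=2

final state: t=39, x=648, v=0 → d = 648
a_max = (12−0)/(6−0) = 2
max v = 24 over t∈[12,27] → v_max = 24
check: 24·(12+15) = 648 ✓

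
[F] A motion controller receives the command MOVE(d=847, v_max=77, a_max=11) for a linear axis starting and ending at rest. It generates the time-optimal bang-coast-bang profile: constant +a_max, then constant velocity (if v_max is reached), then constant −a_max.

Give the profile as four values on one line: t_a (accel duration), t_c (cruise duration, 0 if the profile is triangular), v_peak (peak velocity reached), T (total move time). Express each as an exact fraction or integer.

(v_max)²/a_max = 77²/11 = 539
847 ≥ 539 ⇒ cruise phase
t_a = 77/11 = 7; v_peak = 77
d_cruise = 847 − 539 = 308; t_c = 308/77 = 4
T = 2·7 + 4 = 18

t_a=7 t_c=4 v_peak=77 T=18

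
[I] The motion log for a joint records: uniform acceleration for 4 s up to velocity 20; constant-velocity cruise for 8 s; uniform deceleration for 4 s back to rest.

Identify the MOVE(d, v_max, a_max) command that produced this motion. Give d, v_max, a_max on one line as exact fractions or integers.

a_max = 20/4 = 5
d_a = ½·20·4 = 40; d_c = 20·8 = 160
d = 2·40 + 160 = 240
t_c = 8 > 0 → v_max = v_peak = 20

d=240 v_max=20 a_max=5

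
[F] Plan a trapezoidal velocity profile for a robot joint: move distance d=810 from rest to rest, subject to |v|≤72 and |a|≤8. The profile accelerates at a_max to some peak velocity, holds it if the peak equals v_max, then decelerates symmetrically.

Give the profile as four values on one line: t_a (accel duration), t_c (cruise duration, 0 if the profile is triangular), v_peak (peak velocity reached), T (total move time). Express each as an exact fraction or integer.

(v_max)²/a_max = 72²/8 = 648
810 ≥ 648 so v_max reached
t_a = 72/8 = 9; v_peak = 72
d_cruise = 810 − 648 = 162; t_c = 162/72 = 9/4
T = 2·9 + 9/4 = 81/4

t_a=9 t_c=9/4 v_peak=72 T=81/4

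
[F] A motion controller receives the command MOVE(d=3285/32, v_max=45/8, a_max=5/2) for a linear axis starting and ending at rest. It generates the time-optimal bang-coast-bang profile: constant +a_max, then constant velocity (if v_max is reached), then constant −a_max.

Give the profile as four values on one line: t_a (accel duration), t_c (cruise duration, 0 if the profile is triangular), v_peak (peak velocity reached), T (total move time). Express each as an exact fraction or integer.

v_max²/a_max = (45/8)²/(5/2) = 405/32
3285/32 ≥ 405/32 so v_max reached
t_a = (45/8)/(5/2) = 9/4; v_peak = 45/8
d_cruise = 3285/32 − 405/32 = 90; t_c = 90/(45/8) = 16
T = 2·9/4 + 16 = 41/2

t_a=9/4 t_c=16 v_peak=45/8 T=41/2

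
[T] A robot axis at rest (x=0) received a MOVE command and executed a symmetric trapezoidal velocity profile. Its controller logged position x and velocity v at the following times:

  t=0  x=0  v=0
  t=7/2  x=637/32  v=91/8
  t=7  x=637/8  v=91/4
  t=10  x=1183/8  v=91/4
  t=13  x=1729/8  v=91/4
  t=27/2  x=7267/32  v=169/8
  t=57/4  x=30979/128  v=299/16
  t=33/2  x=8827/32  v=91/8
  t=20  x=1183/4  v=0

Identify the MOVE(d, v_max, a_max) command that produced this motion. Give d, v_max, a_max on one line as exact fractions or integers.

final state: t=20, x=1183/4, v=0 → d = 1183/4
a_max = (91/8−0)/(7/2−0) = 13/4
max v = 91/4 over t∈[7,13] → v_max = 91/4
check: 91/4·(7+6) = 1183/4 ✓

d=1183/4 v_max=91/4 a_max=13/4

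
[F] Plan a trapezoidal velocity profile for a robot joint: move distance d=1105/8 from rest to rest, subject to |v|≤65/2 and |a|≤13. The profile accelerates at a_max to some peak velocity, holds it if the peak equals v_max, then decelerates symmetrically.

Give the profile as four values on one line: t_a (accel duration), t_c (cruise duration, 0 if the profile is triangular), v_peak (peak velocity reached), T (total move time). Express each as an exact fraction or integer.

t_a=5/2 t_c=7/4 v_peak=65/2 T=27/4

v_max²/a_max = (65/2)²/13 = 325/4
1105/8 ≥ 325/4 → trapezoidal
t_a = (65/2)/13 = 5/2; v_peak = 65/2
d_cruise = 1105/8 − 325/4 = 455/8; t_c = (455/8)/(65/2) = 7/4
T = 2·5/2 + 7/4 = 27/4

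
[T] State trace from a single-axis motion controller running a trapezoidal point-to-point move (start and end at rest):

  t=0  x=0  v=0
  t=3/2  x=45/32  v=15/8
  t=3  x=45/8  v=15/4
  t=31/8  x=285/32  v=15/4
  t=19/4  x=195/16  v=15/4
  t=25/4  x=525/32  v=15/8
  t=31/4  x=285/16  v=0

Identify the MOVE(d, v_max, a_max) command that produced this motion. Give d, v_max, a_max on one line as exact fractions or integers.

final state: t=31/4, x=285/16, v=0 → d = 285/16
a_max = (15/8−0)/(3/2−0) = 5/4
max v = 15/4 over t∈[3,19/4] → v_max = 15/4
check: 15/4·(3+7/4) = 285/16 ✓

d=285/16 v_max=15/4 a_max=5/4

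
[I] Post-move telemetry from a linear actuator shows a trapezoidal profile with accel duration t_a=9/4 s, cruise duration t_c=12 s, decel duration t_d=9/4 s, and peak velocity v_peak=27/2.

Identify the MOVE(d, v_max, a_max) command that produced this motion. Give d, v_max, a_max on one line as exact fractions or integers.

d=1539/8 v_max=27/2 a_max=6

a_max = (27/2)/(9/4) = 6
d_a = ½·27/2·9/4 = 243/16; d_c = 27/2·12 = 162
d = 2·243/16 + 162 = 1539/8
t_c = 12 > 0 → v_max = v_peak = 27/2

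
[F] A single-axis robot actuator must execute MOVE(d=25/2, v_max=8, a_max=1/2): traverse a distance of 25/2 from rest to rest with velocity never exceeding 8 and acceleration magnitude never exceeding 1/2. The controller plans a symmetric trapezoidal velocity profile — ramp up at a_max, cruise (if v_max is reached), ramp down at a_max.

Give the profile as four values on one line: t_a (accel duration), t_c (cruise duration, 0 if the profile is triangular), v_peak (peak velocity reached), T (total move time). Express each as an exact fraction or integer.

v_max²/a_max = 8²/(1/2) = 128
25/2 < 128 ⇒ no cruise
v_peak = √(25/2·1/2) = √(25/4) = 5/2
t_a = (5/2)/(1/2) = 5; t_c = 0
T = 2·5 = 10

t_a=5 t_c=0 v_peak=5/2 T=10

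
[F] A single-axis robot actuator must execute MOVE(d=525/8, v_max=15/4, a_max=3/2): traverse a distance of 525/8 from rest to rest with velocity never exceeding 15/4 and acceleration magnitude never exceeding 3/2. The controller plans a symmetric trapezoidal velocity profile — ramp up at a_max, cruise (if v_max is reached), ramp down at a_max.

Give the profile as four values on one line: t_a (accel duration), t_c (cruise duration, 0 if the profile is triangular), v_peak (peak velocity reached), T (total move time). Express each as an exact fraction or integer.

t_a=5/2 t_c=15 v_peak=15/4 T=20

vₘ²/aₘ = (15/4)²/(3/2) = 75/8
525/8 ≥ 75/8 → trapezoidal
t_a = (15/4)/(3/2) = 5/2; v_peak = 15/4
d_cruise = 525/8 − 75/8 = 225/4; t_c = (225/4)/(15/4) = 15
T = 2·5/2 + 15 = 20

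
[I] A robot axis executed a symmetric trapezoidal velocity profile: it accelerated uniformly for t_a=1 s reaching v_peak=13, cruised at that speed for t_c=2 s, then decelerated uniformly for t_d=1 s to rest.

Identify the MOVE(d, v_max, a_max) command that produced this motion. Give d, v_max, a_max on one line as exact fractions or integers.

d=39 v_max=13 a_max=13

a_max = 13/1 = 13
d_a = ½·13·1 = 13/2; d_c = 13·2 = 26
d = 2·13/2 + 26 = 39
t_c = 2 > 0 → v_max = v_peak = 13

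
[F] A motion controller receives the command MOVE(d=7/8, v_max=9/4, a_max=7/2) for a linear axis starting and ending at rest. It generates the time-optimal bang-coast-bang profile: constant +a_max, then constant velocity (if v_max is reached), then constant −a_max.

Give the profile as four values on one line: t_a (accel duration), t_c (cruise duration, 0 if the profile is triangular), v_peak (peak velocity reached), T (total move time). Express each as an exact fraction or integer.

v_max²/a_max = (9/4)²/(7/2) = 81/56
7/8 < 81/56 so t_c = 0
v_peak = √(7/8·7/2) = √(49/16) = 7/4
t_a = (7/4)/(7/2) = 1/2; t_c = 0
T = 2·1/2 = 1

t_a=1/2 t_c=0 v_peak=7/4 T=1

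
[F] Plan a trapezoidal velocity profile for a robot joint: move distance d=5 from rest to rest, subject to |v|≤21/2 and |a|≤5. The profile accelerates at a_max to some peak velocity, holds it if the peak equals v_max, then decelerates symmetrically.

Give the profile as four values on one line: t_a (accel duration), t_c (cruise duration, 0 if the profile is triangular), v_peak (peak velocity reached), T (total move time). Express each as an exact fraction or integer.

(v_max)²/a_max = (21/2)²/5 = 441/20
5 < 441/20 → triangular
v_peak = √(5·5) = √25 = 5
t_a = 5/5 = 1; t_c = 0
T = 2·1 = 2

t_a=1 t_c=0 v_peak=5 T=2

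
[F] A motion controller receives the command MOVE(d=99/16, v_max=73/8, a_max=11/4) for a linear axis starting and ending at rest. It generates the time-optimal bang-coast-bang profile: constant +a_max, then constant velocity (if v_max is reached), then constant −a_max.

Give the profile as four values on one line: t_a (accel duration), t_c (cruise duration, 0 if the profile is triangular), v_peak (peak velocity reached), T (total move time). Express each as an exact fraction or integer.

vₘ²/aₘ = (73/8)²/(11/4) = 5329/176
99/16 < 5329/176 so t_c = 0
v_peak = √(99/16·11/4) = √(1089/64) = 33/8
t_a = (33/8)/(11/4) = 3/2; t_c = 0
T = 2·3/2 = 3

t_a=3/2 t_c=0 v_peak=33/8 T=3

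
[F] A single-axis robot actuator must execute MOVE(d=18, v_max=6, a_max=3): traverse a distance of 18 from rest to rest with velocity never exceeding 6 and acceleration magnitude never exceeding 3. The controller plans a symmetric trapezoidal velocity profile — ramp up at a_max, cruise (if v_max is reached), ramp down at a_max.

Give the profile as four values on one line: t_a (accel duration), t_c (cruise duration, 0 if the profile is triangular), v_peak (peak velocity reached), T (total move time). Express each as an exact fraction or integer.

t_a=2 t_c=1 v_peak=6 T=5

vₘ²/aₘ = 6²/3 = 12
18 ≥ 12 ⇒ cruise phase
t_a = 6/3 = 2; v_peak = 6
d_cruise = 18 − 12 = 6; t_c = 6/6 = 1
T = 2·2 + 1 = 5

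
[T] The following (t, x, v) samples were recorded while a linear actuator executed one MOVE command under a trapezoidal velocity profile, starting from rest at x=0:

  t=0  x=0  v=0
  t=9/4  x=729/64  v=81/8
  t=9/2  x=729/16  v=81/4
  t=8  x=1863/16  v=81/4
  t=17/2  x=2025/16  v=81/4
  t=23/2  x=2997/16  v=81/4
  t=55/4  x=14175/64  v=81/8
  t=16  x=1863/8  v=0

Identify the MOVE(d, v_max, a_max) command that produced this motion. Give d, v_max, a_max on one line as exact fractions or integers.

d=1863/8 v_max=81/4 a_max=9/2

final state: t=16, x=1863/8, v=0 → d = 1863/8
a_max = (81/8−0)/(9/4−0) = 9/2
max v = 81/4 over t∈[9/2,23/2] → v_max = 81/4
check: 81/4·(9/2+7) = 1863/8 ✓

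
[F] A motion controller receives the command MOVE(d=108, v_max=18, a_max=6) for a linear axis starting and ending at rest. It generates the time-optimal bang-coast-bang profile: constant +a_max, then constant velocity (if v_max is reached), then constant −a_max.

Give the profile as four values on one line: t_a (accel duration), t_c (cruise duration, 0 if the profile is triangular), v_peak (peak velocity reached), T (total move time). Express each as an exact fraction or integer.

(v_max)²/a_max = 18²/6 = 54
108 ≥ 54 → trapezoidal
t_a = 18/6 = 3; v_peak = 18
d_cruise = 108 − 54 = 54; t_c = 54/18 = 3
T = 2·3 + 3 = 9

t_a=3 t_c=3 v_peak=18 T=9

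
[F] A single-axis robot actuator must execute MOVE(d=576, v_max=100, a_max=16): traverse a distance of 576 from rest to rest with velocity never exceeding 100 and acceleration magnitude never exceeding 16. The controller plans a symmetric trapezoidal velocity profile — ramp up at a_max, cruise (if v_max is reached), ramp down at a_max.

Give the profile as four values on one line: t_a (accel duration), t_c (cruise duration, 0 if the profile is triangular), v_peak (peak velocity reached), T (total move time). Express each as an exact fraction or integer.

v_max²/a_max = 100²/16 = 625
576 < 625 ⇒ no cruise
v_peak = √(576·16) = √9216 = 96
t_a = 96/16 = 6; t_c = 0
T = 2·6 = 12

t_a=6 t_c=0 v_peak=96 T=12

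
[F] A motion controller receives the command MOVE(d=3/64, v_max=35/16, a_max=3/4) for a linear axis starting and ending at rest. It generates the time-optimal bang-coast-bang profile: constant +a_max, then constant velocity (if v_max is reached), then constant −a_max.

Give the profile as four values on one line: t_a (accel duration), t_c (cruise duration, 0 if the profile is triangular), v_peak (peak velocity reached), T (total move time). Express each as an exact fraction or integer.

t_a=1/4 t_c=0 v_peak=3/16 T=1/2

v_max²/a_max = (35/16)²/(3/4) = 1225/192
3/64 < 1225/192 → triangular
v_peak = √(3/64·3/4) = √(9/256) = 3/16
t_a = (3/16)/(3/4) = 1/4; t_c = 0
T = 2·1/4 = 1/2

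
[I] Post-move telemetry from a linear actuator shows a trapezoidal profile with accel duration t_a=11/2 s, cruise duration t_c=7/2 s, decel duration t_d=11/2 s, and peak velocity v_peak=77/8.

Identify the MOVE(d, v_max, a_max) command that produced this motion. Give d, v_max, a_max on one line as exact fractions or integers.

a_max = (77/8)/(11/2) = 7/4
d_a = ½·77/8·11/2 = 847/32; d_c = 77/8·7/2 = 539/16
d = 2·847/32 + 539/16 = 693/8
t_c = 7/2 > 0 so v_max = 77/8

d=693/8 v_max=77/8 a_max=7/4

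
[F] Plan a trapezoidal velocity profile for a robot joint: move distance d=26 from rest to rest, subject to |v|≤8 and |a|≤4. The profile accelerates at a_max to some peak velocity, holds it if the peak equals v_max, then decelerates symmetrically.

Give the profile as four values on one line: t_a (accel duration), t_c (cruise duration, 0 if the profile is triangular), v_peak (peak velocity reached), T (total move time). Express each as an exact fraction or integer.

t_a=2 t_c=5/4 v_peak=8 T=21/4

vₘ²/aₘ = 8²/4 = 16
26 ≥ 16 ⇒ cruise phase
t_a = 8/4 = 2; v_peak = 8
d_cruise = 26 − 16 = 10; t_c = 10/8 = 5/4
T = 2·2 + 5/4 = 21/4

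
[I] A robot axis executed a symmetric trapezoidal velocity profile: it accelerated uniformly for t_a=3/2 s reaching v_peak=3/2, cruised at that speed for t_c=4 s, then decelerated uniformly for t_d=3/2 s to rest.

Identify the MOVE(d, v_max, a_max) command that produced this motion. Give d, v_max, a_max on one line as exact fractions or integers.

a_max = (3/2)/(3/2) = 1
d_a = ½·3/2·3/2 = 9/8; d_c = 3/2·4 = 6
d = 2·9/8 + 6 = 33/4
t_c = 4 > 0 → v_max = v_peak = 3/2

d=33/4 v_max=3/2 a_max=1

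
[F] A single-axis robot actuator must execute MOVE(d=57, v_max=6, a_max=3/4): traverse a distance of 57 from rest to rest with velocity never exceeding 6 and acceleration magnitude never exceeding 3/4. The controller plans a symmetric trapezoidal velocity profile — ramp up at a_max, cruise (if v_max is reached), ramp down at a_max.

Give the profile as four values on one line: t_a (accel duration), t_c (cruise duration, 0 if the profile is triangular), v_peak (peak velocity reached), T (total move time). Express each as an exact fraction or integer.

t_a=8 t_c=3/2 v_peak=6 T=35/2

v_max²/a_max = 6²/(3/4) = 48
57 ≥ 48 so v_max reached
t_a = 6/(3/4) = 8; v_peak = 6
d_cruise = 57 − 48 = 9; t_c = 9/6 = 3/2
T = 2·8 + 3/2 = 35/2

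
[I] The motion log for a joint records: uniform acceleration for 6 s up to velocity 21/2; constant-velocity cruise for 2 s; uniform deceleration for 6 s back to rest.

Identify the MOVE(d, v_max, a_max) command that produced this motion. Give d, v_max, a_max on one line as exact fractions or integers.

d=84 v_max=21/2 a_max=7/4

a_max = (21/2)/6 = 7/4
d_a = ½·21/2·6 = 63/2; d_c = 21/2·2 = 21
d = 2·63/2 + 21 = 84
t_c = 2 > 0 so v_max = 21/2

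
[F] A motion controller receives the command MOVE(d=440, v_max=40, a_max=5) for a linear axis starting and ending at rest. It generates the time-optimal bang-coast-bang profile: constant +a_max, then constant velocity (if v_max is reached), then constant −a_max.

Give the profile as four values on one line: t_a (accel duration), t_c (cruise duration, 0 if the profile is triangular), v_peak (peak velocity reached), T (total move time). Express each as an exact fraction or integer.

t_a=8 t_c=3 v_peak=40 T=19

v_max²/a_max = 40²/5 = 320
440 ≥ 320 ⇒ cruise phase
t_a = 40/5 = 8; v_peak = 40
d_cruise = 440 − 320 = 120; t_c = 120/40 = 3
T = 2·8 + 3 = 19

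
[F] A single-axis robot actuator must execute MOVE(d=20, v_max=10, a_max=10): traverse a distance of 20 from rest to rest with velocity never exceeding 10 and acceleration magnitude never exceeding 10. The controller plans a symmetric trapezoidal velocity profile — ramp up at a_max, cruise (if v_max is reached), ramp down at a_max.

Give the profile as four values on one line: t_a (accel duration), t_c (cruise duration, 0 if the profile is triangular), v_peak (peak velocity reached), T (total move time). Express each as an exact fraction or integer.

t_a=1 t_c=1 v_peak=10 T=3

vₘ²/aₘ = 10²/10 = 10
20 ≥ 10 ⇒ cruise phase
t_a = 10/10 = 1; v_peak = 10
d_cruise = 20 − 10 = 10; t_c = 10/10 = 1
T = 2·1 + 1 = 3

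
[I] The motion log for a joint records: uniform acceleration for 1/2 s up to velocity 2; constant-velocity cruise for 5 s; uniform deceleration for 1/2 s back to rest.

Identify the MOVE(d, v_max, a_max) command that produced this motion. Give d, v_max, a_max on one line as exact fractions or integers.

a_max = 2/(1/2) = 4
d_a = ½·2·1/2 = 1/2; d_c = 2·5 = 10
d = 2·1/2 + 10 = 11
t_c = 5 > 0 so v_max = 2

d=11 v_max=2 a_max=4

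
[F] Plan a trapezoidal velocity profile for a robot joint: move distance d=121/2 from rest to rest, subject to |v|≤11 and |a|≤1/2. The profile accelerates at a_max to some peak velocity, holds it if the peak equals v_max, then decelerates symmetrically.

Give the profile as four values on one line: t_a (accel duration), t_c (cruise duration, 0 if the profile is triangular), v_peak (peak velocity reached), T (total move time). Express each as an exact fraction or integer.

t_a=11 t_c=0 v_peak=11/2 T=22

vₘ²/aₘ = 11²/(1/2) = 242
121/2 < 242 so t_c = 0
v_peak = √(121/2·1/2) = √(121/4) = 11/2
t_a = (11/2)/(1/2) = 11; t_c = 0
T = 2·11 = 22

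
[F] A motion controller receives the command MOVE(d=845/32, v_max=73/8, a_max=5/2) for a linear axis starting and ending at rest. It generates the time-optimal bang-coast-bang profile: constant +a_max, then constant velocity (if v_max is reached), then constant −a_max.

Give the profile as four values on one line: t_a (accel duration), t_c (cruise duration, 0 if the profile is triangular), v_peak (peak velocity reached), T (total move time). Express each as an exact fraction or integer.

vₘ²/aₘ = (73/8)²/(5/2) = 5329/160
845/32 < 5329/160 so t_c = 0
v_peak = √(845/32·5/2) = √(4225/64) = 65/8
t_a = (65/8)/(5/2) = 13/4; t_c = 0
T = 2·13/4 = 13/2

t_a=13/4 t_c=0 v_peak=65/8 T=13/2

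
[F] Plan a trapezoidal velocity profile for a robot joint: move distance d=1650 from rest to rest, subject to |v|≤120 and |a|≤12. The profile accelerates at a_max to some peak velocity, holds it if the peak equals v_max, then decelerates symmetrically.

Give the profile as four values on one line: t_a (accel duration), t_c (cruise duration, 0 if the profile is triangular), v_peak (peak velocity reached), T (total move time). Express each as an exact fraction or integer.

v_max²/a_max = 120²/12 = 1200
1650 ≥ 1200 ⇒ cruise phase
t_a = 120/12 = 10; v_peak = 120
d_cruise = 1650 − 1200 = 450; t_c = 450/120 = 15/4
T = 2·10 + 15/4 = 95/4

t_a=10 t_c=15/4 v_peak=120 T=95/4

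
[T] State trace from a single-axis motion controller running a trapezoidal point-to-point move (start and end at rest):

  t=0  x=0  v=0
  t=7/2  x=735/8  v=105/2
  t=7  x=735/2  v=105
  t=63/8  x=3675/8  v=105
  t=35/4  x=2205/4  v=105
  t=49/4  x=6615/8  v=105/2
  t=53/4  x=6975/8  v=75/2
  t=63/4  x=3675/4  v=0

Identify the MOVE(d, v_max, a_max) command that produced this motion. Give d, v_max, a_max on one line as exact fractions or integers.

final state: t=63/4, x=3675/4, v=0 → d = 3675/4
a_max = (105/2−0)/(7/2−0) = 15
max v = 105 over t∈[7,35/4] → v_max = 105
check: 105·(7+7/4) = 3675/4 ✓

d=3675/4 v_max=105 a_max=15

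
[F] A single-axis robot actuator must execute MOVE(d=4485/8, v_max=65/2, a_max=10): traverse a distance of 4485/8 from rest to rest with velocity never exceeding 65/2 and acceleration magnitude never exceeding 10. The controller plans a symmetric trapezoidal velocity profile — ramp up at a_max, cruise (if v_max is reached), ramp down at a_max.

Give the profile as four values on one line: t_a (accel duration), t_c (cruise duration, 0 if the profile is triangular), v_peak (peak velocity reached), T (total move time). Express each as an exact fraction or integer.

t_a=13/4 t_c=14 v_peak=65/2 T=41/2

(v_max)²/a_max = (65/2)²/10 = 845/8
4485/8 ≥ 845/8 ⇒ cruise phase
t_a = (65/2)/10 = 13/4; v_peak = 65/2
d_cruise = 4485/8 − 845/8 = 455; t_c = 455/(65/2) = 14
T = 2·13/4 + 14 = 41/2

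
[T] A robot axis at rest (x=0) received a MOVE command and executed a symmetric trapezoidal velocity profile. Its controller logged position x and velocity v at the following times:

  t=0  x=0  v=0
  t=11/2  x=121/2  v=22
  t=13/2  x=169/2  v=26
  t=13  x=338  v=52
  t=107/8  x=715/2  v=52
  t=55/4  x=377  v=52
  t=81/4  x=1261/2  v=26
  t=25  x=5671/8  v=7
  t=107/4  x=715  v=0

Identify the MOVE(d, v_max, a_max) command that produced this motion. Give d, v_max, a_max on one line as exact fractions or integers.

final state: t=107/4, x=715, v=0 → d = 715
a_max = (22−0)/(11/2−0) = 4
max v = 52 over t∈[13,55/4] → v_max = 52
check: 52·(13+3/4) = 715 ✓

d=715 v_max=52 a_max=4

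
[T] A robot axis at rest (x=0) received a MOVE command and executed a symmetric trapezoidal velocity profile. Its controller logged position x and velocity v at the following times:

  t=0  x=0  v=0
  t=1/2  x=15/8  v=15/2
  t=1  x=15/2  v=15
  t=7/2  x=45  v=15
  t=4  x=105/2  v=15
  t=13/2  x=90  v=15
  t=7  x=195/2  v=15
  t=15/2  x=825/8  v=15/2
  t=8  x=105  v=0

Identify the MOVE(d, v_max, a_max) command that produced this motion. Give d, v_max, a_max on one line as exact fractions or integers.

d=105 v_max=15 a_max=15

final state: t=8, x=105, v=0 → d = 105
a_max = (15/2−0)/(1/2−0) = 15
max v = 15 over t∈[1,7] → v_max = 15
check: 15·(1+6) = 105 ✓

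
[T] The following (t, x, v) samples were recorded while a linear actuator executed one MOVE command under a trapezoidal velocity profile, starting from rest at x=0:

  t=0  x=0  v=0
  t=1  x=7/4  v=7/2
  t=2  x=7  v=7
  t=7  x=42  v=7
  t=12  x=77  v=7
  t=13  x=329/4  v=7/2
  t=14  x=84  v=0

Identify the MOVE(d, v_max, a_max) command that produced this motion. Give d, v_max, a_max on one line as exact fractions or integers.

d=84 v_max=7 a_max=7/2

final state: t=14, x=84, v=0 → d = 84
a_max = (7/2−0)/(1−0) = 7/2
max v = 7 over t∈[2,12] → v_max = 7
check: 7·(2+10) = 84 ✓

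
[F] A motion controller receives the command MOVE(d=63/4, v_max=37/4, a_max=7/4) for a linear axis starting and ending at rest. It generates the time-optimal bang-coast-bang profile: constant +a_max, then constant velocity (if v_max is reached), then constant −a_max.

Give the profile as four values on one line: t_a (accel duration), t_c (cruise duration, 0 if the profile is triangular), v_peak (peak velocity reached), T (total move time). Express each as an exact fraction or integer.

t_a=3 t_c=0 v_peak=21/4 T=6

(v_max)²/a_max = (37/4)²/(7/4) = 1369/28
63/4 < 1369/28 ⇒ no cruise
v_peak = √(63/4·7/4) = √(441/16) = 21/4
t_a = (21/4)/(7/4) = 3; t_c = 0
T = 2·3 = 6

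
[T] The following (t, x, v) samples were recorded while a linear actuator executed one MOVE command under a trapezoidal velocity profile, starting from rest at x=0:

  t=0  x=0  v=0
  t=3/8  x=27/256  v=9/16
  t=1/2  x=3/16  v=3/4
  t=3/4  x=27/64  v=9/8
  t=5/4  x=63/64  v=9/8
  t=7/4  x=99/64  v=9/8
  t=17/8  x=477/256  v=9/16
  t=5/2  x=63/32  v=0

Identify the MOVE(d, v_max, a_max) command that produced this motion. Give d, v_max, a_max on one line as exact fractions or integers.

d=63/32 v_max=9/8 a_max=3/2

final state: t=5/2, x=63/32, v=0 → d = 63/32
a_max = (9/16−0)/(3/8−0) = 3/2
max v = 9/8 over t∈[3/4,7/4] → v_max = 9/8
check: 9/8·(3/4+1) = 63/32 ✓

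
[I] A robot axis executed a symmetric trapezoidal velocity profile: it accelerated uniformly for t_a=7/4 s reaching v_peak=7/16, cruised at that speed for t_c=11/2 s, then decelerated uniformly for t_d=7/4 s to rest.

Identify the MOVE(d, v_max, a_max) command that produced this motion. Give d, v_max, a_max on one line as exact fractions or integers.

d=203/64 v_max=7/16 a_max=1/4

a_max = (7/16)/(7/4) = 1/4
d_a = ½·7/16·7/4 = 49/128; d_c = 7/16·11/2 = 77/32
d = 2·49/128 + 77/32 = 203/64
t_c = 11/2 > 0 ⇒ limit active, v_max = 7/16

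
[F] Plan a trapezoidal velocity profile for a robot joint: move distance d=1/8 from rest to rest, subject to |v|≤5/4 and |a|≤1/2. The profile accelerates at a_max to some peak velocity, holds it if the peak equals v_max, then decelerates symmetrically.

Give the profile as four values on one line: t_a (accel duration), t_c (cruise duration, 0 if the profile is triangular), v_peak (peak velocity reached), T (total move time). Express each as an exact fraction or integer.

t_a=1/2 t_c=0 v_peak=1/4 T=1

vₘ²/aₘ = (5/4)²/(1/2) = 25/8
1/8 < 25/8 so t_c = 0
v_peak = √(1/8·1/2) = √(1/16) = 1/4
t_a = (1/4)/(1/2) = 1/2; t_c = 0
T = 2·1/2 = 1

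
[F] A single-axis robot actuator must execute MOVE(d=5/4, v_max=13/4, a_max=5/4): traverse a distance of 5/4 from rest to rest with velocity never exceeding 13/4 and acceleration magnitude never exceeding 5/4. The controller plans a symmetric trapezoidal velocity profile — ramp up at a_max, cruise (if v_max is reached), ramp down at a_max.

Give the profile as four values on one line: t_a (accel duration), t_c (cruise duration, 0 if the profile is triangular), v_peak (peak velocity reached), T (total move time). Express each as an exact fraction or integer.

t_a=1 t_c=0 v_peak=5/4 T=2

(v_max)²/a_max = (13/4)²/(5/4) = 169/20
5/4 < 169/20 → triangular
v_peak = √(5/4·5/4) = √(25/16) = 5/4
t_a = (5/4)/(5/4) = 1; t_c = 0
T = 2·1 = 2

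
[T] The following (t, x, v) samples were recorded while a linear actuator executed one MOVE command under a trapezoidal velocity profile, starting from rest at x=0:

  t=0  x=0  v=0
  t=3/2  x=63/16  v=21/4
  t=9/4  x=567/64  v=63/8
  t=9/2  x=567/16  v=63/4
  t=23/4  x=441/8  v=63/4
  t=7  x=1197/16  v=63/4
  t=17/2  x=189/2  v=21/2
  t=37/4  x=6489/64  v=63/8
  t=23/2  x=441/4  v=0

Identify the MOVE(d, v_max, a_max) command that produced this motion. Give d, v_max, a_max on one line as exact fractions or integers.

d=441/4 v_max=63/4 a_max=7/2

final state: t=23/2, x=441/4, v=0 → d = 441/4
a_max = (21/4−0)/(3/2−0) = 7/2
max v = 63/4 over t∈[9/2,7] → v_max = 63/4
check: 63/4·(9/2+5/2) = 441/4 ✓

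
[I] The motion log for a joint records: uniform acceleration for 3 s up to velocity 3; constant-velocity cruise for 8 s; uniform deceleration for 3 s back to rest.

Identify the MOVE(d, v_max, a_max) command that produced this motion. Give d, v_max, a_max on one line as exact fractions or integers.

d=33 v_max=3 a_max=1

a_max = 3/3 = 1
d_a = ½·3·3 = 9/2; d_c = 3·8 = 24
d = 2·9/2 + 24 = 33
t_c = 8 > 0 ⇒ limit active, v_max = 3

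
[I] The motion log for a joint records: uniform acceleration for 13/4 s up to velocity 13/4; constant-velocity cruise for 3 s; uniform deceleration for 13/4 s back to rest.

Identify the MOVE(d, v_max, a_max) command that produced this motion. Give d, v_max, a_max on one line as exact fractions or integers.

d=325/16 v_max=13/4 a_max=1

a_max = (13/4)/(13/4) = 1
d_a = ½·13/4·13/4 = 169/32; d_c = 13/4·3 = 39/4
d = 2·169/32 + 39/4 = 325/16
t_c = 3 > 0 ⇒ limit active, v_max = 13/4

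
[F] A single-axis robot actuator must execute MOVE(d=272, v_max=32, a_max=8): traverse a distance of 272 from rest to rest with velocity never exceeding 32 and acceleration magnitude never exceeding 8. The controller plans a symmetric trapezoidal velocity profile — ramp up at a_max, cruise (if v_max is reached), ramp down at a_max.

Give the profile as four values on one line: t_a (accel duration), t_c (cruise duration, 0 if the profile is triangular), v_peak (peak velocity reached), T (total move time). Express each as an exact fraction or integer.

t_a=4 t_c=9/2 v_peak=32 T=25/2

v_max²/a_max = 32²/8 = 128
272 ≥ 128 ⇒ cruise phase
t_a = 32/8 = 4; v_peak = 32
d_cruise = 272 − 128 = 144; t_c = 144/32 = 9/2
T = 2·4 + 9/2 = 25/2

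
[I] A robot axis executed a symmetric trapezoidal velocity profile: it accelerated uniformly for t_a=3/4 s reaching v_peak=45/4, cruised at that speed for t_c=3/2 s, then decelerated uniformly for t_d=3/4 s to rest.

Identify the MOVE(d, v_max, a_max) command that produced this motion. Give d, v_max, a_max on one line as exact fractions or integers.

a_max = (45/4)/(3/4) = 15
d_a = ½·45/4·3/4 = 135/32; d_c = 45/4·3/2 = 135/8
d = 2·135/32 + 135/8 = 405/16
t_c = 3/2 > 0 → v_max = v_peak = 45/4

d=405/16 v_max=45/4 a_max=15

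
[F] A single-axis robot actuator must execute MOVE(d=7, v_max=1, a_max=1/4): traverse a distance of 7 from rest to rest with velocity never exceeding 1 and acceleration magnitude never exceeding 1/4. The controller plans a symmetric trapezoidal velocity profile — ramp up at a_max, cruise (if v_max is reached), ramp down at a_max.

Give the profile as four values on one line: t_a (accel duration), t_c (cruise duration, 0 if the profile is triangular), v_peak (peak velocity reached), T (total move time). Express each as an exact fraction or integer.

(v_max)²/a_max = 1²/(1/4) = 4
7 ≥ 4 so v_max reached
t_a = 1/(1/4) = 4; v_peak = 1
d_cruise = 7 − 4 = 3; t_c = 3/1 = 3
T = 2·4 + 3 = 11

t_a=4 t_c=3 v_peak=1 T=11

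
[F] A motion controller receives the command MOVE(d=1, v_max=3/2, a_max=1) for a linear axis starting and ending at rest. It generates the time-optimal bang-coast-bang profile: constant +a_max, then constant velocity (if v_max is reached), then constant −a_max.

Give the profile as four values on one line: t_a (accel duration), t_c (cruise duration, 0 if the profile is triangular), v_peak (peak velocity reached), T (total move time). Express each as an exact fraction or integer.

t_a=1 t_c=0 v_peak=1 T=2

(v_max)²/a_max = (3/2)²/1 = 9/4
1 < 9/4 ⇒ no cruise
v_peak = √(1·1) = √1 = 1
t_a = 1/1 = 1; t_c = 0
T = 2·1 = 2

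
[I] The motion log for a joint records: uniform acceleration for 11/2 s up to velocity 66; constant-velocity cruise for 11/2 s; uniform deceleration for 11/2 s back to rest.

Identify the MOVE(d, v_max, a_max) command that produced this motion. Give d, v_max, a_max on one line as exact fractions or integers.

d=726 v_max=66 a_max=12

a_max = 66/(11/2) = 12
d_a = ½·66·11/2 = 363/2; d_c = 66·11/2 = 363
d = 2·363/2 + 363 = 726
t_c = 11/2 > 0 → v_max = v_peak = 66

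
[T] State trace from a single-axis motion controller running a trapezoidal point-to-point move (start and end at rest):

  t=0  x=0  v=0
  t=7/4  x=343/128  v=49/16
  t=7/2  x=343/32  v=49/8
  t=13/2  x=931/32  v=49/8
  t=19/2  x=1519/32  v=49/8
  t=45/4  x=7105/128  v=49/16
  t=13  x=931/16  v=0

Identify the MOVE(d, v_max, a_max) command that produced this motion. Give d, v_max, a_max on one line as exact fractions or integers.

final state: t=13, x=931/16, v=0 → d = 931/16
a_max = (49/16−0)/(7/4−0) = 7/4
max v = 49/8 over t∈[7/2,19/2] → v_max = 49/8
check: 49/8·(7/2+6) = 931/16 ✓

d=931/16 v_max=49/8 a_max=7/4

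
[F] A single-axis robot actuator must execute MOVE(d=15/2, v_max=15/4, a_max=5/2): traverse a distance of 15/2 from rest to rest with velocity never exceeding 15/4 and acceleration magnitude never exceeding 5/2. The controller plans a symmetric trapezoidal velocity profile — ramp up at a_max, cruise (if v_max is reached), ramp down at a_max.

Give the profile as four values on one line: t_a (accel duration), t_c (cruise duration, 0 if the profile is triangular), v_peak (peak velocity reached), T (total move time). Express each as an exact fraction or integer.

vₘ²/aₘ = (15/4)²/(5/2) = 45/8
15/2 ≥ 45/8 so v_max reached
t_a = (15/4)/(5/2) = 3/2; v_peak = 15/4
d_cruise = 15/2 − 45/8 = 15/8; t_c = (15/8)/(15/4) = 1/2
T = 2·3/2 + 1/2 = 7/2

t_a=3/2 t_c=1/2 v_peak=15/4 T=7/2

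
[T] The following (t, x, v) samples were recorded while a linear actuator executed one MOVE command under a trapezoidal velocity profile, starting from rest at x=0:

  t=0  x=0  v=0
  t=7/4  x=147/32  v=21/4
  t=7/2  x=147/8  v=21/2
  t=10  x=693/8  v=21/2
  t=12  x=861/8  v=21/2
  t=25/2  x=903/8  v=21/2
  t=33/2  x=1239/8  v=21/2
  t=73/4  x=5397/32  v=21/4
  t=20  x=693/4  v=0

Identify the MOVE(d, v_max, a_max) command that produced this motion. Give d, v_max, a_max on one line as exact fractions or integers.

d=693/4 v_max=21/2 a_max=3

final state: t=20, x=693/4, v=0 → d = 693/4
a_max = (21/4−0)/(7/4−0) = 3
max v = 21/2 over t∈[7/2,33/2] → v_max = 21/2
check: 21/2·(7/2+13) = 693/4 ✓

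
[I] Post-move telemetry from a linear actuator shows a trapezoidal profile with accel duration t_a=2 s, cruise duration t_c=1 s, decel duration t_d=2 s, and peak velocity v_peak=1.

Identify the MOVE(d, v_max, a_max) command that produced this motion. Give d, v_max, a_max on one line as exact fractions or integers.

a_max = 1/2
d_a = ½·1·2 = 1; d_c = 1·1 = 1
d = 2·1 + 1 = 3
t_c = 1 > 0 so v_max = 1

d=3 v_max=1 a_max=1/2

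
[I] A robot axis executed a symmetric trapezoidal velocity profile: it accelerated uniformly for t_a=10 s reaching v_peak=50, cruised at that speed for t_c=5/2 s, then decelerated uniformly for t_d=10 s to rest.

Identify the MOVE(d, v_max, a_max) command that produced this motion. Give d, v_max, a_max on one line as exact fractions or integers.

a_max = 50/10 = 5
d_a = ½·50·10 = 250; d_c = 50·5/2 = 125
d = 2·250 + 125 = 625
t_c = 5/2 > 0 → v_max = v_peak = 50

d=625 v_max=50 a_max=5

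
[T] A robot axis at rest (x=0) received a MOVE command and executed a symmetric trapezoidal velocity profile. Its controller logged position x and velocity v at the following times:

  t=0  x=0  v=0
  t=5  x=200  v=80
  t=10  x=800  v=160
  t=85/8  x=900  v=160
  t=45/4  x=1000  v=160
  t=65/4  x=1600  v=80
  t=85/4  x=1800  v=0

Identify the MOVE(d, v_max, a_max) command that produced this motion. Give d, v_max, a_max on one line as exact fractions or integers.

d=1800 v_max=160 a_max=16

final state: t=85/4, x=1800, v=0 → d = 1800
a_max = (80−0)/(5−0) = 16
max v = 160 over t∈[10,45/4] → v_max = 160
check: 160·(10+5/4) = 1800 ✓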